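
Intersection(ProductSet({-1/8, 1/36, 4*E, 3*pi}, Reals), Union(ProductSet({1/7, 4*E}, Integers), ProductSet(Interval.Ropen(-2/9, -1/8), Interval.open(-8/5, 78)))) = ProductSet({4*E}, Integers)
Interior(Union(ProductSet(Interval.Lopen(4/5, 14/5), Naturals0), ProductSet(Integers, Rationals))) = EmptySet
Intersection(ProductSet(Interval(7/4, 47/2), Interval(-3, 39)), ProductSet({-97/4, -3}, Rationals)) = EmptySet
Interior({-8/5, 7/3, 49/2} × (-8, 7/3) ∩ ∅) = ∅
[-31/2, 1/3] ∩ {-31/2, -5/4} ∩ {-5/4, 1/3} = {-5/4}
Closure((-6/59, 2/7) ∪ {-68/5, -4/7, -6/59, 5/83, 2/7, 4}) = {-68/5, -4/7, 4} ∪ [-6/59, 2/7]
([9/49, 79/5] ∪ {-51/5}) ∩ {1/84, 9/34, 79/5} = {9/34, 79/5}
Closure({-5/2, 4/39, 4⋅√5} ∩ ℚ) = {-5/2, 4/39}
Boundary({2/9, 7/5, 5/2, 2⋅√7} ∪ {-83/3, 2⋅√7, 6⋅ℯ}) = {-83/3, 2/9, 7/5, 5/2, 2⋅√7, 6⋅ℯ}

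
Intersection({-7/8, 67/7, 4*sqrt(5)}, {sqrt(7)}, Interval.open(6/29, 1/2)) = EmptySet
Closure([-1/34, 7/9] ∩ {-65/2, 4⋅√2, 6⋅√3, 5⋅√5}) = ∅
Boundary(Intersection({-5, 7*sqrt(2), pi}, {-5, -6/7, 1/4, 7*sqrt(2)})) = {-5, 7*sqrt(2)}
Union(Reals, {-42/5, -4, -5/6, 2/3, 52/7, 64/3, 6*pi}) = Reals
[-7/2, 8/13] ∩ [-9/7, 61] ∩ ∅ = ∅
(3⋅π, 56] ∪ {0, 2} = {0, 2} ∪ (3⋅π, 56]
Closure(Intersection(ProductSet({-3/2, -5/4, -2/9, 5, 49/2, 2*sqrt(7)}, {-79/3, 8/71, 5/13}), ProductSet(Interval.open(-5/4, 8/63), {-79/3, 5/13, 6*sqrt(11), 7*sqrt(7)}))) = ProductSet({-2/9}, {-79/3, 5/13})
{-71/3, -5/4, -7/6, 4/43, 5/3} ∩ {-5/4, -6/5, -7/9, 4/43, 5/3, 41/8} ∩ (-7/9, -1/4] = ∅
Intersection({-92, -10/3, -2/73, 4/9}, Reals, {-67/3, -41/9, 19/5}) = EmptySet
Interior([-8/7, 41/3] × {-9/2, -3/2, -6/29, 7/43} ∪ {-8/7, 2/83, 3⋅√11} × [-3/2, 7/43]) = ∅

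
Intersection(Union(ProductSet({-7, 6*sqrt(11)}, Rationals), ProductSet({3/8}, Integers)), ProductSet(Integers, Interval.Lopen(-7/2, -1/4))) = ProductSet({-7}, Intersection(Interval.Lopen(-7/2, -1/4), Rationals))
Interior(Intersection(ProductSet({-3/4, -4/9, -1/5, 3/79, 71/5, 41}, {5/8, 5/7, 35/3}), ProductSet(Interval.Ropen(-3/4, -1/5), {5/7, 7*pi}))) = EmptySet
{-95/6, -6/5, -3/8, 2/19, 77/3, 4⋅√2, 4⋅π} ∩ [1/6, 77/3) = {4⋅√2, 4⋅π}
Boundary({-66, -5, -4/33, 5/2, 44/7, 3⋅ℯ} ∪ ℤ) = ℤ ∪ {-4/33, 5/2, 44/7, 3⋅ℯ}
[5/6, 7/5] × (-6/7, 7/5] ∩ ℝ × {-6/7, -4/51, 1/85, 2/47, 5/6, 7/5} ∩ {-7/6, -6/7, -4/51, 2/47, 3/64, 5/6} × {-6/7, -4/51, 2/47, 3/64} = {5/6} × {-4/51, 2/47}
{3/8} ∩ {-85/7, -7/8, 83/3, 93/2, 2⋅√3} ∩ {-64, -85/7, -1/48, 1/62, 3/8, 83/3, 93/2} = ∅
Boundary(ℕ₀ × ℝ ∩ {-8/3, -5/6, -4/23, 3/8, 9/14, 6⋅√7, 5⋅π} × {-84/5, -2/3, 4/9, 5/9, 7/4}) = ∅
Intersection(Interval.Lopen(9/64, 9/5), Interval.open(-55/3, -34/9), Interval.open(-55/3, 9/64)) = EmptySet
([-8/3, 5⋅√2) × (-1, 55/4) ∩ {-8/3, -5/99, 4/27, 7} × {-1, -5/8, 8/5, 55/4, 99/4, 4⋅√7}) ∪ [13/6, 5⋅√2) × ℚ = ([13/6, 5⋅√2) × ℚ) ∪ ({-8/3, -5/99, 4/27, 7} × {-5/8, 8/5, 4⋅√7})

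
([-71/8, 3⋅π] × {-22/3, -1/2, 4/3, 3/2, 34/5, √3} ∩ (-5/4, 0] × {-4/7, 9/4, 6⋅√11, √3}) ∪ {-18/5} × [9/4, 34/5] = ({-18/5} × [9/4, 34/5]) ∪ ((-5/4, 0] × {√3})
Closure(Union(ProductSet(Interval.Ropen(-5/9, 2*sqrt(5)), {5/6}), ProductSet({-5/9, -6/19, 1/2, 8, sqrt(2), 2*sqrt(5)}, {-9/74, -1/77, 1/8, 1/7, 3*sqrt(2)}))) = Union(ProductSet({-5/9, -6/19, 1/2, 8, sqrt(2), 2*sqrt(5)}, {-9/74, -1/77, 1/8, 1/7, 3*sqrt(2)}), ProductSet(Interval(-5/9, 2*sqrt(5)), {5/6}))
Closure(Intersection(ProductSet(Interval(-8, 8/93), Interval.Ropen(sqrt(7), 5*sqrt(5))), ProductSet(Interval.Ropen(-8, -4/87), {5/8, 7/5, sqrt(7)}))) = ProductSet(Interval(-8, -4/87), {sqrt(7)})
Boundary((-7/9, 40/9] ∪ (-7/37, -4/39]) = {-7/9, 40/9}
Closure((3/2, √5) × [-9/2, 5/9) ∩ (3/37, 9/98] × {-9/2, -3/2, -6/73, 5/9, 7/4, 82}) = ∅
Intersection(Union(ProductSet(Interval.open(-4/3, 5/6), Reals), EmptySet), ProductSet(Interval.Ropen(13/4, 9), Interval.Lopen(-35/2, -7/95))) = EmptySet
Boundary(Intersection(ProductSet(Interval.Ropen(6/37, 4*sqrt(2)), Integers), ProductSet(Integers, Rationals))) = ProductSet(Range(1, 6, 1), Integers)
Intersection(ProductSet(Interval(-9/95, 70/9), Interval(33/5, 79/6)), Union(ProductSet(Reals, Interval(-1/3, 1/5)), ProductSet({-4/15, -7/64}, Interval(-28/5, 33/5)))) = EmptySet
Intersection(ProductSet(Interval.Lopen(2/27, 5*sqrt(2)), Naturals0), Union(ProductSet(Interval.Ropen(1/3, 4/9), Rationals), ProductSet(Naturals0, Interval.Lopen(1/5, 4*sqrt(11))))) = Union(ProductSet(Interval.Ropen(1/3, 4/9), Naturals0), ProductSet(Range(1, 8, 1), Range(1, 14, 1)))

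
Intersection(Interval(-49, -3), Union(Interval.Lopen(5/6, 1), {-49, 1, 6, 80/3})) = {-49}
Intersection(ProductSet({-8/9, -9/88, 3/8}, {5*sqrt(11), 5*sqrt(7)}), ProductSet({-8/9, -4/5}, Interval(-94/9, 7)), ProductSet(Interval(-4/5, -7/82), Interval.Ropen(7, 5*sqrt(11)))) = EmptySet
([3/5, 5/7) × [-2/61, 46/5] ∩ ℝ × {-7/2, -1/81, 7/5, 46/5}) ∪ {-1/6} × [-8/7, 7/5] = ({-1/6} × [-8/7, 7/5]) ∪ ([3/5, 5/7) × {-1/81, 7/5, 46/5})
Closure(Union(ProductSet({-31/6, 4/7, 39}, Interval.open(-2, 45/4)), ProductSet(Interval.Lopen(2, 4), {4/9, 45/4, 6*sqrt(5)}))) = Union(ProductSet({-31/6, 4/7, 39}, Interval(-2, 45/4)), ProductSet(Interval(2, 4), {4/9, 45/4, 6*sqrt(5)}))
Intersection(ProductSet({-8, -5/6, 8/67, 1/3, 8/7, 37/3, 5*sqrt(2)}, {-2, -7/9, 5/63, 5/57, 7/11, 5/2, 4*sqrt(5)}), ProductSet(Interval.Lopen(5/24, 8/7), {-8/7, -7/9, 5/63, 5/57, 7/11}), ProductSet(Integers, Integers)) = EmptySet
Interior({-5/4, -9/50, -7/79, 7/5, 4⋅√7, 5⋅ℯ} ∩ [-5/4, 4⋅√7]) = ∅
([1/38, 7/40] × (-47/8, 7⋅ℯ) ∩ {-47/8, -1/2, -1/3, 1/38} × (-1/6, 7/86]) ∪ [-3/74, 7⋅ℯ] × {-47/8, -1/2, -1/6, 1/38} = ({1/38} × (-1/6, 7/86]) ∪ ([-3/74, 7⋅ℯ] × {-47/8, -1/2, -1/6, 1/38})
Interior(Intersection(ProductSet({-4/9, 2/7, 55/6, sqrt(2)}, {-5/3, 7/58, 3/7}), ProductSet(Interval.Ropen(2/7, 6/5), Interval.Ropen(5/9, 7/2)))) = EmptySet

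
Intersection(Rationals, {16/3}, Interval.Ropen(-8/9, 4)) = EmptySet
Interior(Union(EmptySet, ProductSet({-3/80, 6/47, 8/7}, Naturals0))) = EmptySet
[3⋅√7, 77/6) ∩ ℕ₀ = {8, 9, …, 12}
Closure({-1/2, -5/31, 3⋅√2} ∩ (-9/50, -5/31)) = ∅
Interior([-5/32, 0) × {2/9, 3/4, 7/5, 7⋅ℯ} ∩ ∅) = ∅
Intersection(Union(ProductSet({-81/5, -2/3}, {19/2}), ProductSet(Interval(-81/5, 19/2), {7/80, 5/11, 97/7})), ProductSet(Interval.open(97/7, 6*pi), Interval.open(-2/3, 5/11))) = EmptySet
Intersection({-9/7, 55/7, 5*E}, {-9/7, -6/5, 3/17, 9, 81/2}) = {-9/7}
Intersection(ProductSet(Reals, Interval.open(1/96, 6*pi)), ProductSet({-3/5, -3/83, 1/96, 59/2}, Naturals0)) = ProductSet({-3/5, -3/83, 1/96, 59/2}, Range(1, 19, 1))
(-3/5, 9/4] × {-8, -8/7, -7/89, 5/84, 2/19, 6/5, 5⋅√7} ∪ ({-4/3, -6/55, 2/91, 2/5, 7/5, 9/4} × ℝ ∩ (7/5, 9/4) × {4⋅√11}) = (-3/5, 9/4] × {-8, -8/7, -7/89, 5/84, 2/19, 6/5, 5⋅√7}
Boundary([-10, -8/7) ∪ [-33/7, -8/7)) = {-10, -8/7}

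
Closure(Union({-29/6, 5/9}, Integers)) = Union({-29/6, 5/9}, Integers)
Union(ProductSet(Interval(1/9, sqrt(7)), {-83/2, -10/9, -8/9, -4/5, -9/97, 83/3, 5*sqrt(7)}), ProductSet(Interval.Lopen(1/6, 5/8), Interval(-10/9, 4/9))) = Union(ProductSet(Interval(1/9, sqrt(7)), {-83/2, -10/9, -8/9, -4/5, -9/97, 83/3, 5*sqrt(7)}), ProductSet(Interval.Lopen(1/6, 5/8), Interval(-10/9, 4/9)))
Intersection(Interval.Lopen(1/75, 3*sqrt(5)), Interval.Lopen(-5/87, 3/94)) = Interval.Lopen(1/75, 3/94)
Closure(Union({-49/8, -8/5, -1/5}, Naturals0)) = Union({-49/8, -8/5, -1/5}, Naturals0)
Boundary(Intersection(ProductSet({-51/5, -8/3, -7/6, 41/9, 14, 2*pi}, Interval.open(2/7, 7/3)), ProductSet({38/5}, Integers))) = EmptySet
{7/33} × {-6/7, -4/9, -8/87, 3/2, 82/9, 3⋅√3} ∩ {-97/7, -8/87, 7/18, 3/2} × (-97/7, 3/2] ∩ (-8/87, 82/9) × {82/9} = ∅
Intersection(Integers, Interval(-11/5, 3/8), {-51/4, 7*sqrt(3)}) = EmptySet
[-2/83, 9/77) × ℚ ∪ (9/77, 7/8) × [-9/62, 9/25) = ([-2/83, 9/77) × ℚ) ∪ ((9/77, 7/8) × [-9/62, 9/25))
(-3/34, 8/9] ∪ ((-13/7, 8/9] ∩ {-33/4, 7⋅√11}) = (-3/34, 8/9]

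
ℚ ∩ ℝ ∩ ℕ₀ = ℕ₀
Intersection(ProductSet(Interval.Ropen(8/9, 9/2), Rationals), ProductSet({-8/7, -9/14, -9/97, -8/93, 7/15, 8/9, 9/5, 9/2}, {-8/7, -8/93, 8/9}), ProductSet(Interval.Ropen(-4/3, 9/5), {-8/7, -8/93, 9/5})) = ProductSet({8/9}, {-8/7, -8/93})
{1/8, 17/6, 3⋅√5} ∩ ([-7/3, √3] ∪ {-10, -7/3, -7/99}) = {1/8}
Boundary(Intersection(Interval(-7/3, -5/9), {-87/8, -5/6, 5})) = {-5/6}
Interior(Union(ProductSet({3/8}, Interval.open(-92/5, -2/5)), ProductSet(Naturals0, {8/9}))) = EmptySet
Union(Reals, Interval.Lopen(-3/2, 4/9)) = Interval(-oo, oo)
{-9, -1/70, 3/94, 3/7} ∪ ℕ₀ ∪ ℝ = ℝ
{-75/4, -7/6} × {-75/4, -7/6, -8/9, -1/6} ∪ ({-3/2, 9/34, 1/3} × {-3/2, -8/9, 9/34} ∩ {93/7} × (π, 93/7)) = {-75/4, -7/6} × {-75/4, -7/6, -8/9, -1/6}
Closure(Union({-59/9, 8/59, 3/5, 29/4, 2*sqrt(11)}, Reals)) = Reals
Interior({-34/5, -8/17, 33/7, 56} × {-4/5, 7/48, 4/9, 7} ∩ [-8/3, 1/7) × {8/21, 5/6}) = ∅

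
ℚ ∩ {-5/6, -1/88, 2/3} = {-5/6, -1/88, 2/3}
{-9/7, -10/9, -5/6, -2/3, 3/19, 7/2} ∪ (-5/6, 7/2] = {-9/7, -10/9} ∪ [-5/6, 7/2]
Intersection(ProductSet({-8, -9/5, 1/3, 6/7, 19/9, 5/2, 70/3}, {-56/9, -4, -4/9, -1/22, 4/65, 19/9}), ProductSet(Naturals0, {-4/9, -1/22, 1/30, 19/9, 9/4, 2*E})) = EmptySet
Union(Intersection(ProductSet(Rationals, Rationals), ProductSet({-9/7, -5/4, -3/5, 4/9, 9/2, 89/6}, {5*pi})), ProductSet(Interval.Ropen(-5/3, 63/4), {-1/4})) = ProductSet(Interval.Ropen(-5/3, 63/4), {-1/4})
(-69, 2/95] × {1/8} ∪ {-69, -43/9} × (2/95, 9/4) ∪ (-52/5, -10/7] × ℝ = ((-52/5, -10/7] × ℝ) ∪ ((-69, 2/95] × {1/8}) ∪ ({-69, -43/9} × (2/95, 9/4))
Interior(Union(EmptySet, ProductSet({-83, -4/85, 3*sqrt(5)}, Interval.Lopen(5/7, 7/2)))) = EmptySet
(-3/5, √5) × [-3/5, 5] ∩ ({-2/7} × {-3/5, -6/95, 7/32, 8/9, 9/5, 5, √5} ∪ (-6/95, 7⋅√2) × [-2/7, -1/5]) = ({-2/7} × {-3/5, -6/95, 7/32, 8/9, 9/5, 5, √5}) ∪ ((-6/95, √5) × [-2/7, -1/5])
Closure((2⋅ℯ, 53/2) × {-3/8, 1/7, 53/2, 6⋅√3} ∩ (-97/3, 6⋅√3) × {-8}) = ∅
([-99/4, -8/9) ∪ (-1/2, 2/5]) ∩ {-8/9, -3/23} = {-3/23}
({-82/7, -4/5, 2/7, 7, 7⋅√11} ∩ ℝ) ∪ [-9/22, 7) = {-82/7, -4/5, 7⋅√11} ∪ [-9/22, 7]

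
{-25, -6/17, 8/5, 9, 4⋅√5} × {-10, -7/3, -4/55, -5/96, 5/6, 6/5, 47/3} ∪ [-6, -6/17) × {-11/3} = ([-6, -6/17) × {-11/3}) ∪ ({-25, -6/17, 8/5, 9, 4⋅√5} × {-10, -7/3, -4/55, -5/96, 5/6, 6/5, 47/3})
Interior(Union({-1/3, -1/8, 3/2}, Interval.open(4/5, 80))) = Interval.open(4/5, 80)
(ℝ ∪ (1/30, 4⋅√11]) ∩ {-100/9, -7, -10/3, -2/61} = {-100/9, -7, -10/3, -2/61}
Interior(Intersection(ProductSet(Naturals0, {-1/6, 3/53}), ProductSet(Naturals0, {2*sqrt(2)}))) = EmptySet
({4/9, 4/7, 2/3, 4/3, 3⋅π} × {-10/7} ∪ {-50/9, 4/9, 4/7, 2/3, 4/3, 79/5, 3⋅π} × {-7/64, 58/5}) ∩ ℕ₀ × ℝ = ∅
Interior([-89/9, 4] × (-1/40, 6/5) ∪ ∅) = (-89/9, 4) × (-1/40, 6/5)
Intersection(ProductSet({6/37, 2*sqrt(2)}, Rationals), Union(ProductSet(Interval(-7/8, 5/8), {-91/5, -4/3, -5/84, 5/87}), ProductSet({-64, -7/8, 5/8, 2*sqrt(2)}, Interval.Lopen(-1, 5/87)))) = Union(ProductSet({6/37}, {-91/5, -4/3, -5/84, 5/87}), ProductSet({2*sqrt(2)}, Intersection(Interval.Lopen(-1, 5/87), Rationals)))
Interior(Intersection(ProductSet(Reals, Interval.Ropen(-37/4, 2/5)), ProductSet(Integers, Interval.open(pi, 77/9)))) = EmptySet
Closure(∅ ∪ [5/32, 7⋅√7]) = [5/32, 7⋅√7]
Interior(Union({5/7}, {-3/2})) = EmptySet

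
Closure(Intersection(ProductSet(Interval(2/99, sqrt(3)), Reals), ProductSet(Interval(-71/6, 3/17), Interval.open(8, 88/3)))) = ProductSet(Interval(2/99, 3/17), Interval(8, 88/3))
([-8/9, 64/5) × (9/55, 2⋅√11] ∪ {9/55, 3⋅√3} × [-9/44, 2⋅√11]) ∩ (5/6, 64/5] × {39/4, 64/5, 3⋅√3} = (5/6, 64/5) × {3⋅√3}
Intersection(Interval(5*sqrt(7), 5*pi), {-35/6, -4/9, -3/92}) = EmptySet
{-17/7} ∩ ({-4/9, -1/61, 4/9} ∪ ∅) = ∅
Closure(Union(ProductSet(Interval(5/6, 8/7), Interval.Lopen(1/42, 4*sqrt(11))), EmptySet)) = ProductSet(Interval(5/6, 8/7), Interval(1/42, 4*sqrt(11)))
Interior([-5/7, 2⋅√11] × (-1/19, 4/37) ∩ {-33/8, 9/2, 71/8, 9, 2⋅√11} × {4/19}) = ∅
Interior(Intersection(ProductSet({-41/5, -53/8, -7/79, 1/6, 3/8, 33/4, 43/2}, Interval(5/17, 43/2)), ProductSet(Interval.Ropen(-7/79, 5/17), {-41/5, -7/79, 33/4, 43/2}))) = EmptySet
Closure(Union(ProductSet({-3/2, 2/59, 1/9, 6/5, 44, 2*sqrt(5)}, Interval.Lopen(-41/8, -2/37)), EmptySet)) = ProductSet({-3/2, 2/59, 1/9, 6/5, 44, 2*sqrt(5)}, Interval(-41/8, -2/37))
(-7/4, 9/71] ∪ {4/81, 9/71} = (-7/4, 9/71]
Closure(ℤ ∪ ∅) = ℤ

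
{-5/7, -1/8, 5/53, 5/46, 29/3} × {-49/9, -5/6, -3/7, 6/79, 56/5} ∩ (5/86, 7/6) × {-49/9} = {5/53, 5/46} × {-49/9}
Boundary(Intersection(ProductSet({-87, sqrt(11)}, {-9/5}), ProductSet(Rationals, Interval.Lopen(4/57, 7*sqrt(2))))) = EmptySet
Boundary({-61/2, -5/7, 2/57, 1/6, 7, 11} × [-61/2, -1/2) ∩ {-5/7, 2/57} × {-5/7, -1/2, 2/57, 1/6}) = {-5/7, 2/57} × {-5/7}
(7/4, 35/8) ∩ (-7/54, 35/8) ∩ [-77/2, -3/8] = ∅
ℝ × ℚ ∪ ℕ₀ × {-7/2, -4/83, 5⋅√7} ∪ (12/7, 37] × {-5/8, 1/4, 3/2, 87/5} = (ℝ × ℚ) ∪ (ℕ₀ × {-7/2, -4/83, 5⋅√7})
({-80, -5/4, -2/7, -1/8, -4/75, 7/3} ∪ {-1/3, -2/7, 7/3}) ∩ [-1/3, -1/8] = {-1/3, -2/7, -1/8}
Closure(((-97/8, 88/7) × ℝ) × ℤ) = ([-97/8, 88/7] × ℝ) × ℤ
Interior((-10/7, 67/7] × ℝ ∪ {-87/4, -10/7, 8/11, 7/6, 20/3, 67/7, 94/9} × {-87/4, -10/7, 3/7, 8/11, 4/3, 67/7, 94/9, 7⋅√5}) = (-10/7, 67/7) × ℝ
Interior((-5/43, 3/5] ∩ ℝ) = (-5/43, 3/5)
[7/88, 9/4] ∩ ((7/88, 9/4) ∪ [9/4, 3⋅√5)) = (7/88, 9/4]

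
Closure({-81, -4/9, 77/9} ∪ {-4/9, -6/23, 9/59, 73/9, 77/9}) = {-81, -4/9, -6/23, 9/59, 73/9, 77/9}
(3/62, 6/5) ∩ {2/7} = {2/7}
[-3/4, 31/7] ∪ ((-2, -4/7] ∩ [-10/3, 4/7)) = (-2, 31/7]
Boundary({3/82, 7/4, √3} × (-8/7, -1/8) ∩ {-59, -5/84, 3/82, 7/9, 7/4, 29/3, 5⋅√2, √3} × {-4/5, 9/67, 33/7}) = {3/82, 7/4, √3} × {-4/5}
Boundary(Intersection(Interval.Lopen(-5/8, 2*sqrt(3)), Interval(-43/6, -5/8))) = EmptySet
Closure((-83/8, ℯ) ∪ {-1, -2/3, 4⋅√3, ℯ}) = [-83/8, ℯ] ∪ {4⋅√3}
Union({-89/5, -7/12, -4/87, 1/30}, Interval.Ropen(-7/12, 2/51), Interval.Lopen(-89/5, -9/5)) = Union(Interval(-89/5, -9/5), Interval.Ropen(-7/12, 2/51))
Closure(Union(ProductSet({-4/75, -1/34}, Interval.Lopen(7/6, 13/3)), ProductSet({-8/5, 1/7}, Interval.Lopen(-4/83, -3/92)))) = Union(ProductSet({-8/5, 1/7}, Interval(-4/83, -3/92)), ProductSet({-4/75, -1/34}, Interval(7/6, 13/3)))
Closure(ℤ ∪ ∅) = ℤ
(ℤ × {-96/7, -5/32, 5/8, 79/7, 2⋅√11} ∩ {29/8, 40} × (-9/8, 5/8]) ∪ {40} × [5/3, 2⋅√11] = {40} × ({-5/32, 5/8} ∪ [5/3, 2⋅√11])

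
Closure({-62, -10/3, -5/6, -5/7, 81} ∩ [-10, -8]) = ∅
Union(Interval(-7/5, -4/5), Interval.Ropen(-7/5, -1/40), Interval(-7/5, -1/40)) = Interval(-7/5, -1/40)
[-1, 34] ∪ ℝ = (-∞, ∞)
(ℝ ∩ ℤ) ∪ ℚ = ℚ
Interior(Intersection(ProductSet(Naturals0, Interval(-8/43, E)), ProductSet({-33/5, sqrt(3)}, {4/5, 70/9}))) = EmptySet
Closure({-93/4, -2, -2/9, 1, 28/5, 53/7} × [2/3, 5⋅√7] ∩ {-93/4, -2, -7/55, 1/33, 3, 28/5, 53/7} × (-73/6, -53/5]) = ∅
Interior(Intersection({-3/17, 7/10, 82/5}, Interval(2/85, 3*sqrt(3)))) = EmptySet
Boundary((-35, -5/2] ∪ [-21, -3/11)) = {-35, -3/11}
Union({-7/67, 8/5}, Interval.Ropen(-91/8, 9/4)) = Interval.Ropen(-91/8, 9/4)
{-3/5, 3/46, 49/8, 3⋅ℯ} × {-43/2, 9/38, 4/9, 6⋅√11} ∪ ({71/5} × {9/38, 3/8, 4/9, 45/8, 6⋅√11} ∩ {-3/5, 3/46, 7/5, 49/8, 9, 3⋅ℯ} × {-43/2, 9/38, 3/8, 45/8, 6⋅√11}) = {-3/5, 3/46, 49/8, 3⋅ℯ} × {-43/2, 9/38, 4/9, 6⋅√11}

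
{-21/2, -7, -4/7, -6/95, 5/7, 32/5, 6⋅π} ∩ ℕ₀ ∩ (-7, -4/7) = ∅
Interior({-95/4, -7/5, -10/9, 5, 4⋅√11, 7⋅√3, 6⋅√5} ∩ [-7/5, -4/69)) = ∅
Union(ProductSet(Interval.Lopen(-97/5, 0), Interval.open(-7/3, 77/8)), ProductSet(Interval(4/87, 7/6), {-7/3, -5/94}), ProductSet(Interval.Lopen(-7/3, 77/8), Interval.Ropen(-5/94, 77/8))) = Union(ProductSet(Interval.Lopen(-97/5, 0), Interval.open(-7/3, 77/8)), ProductSet(Interval.Lopen(-7/3, 77/8), Interval.Ropen(-5/94, 77/8)), ProductSet(Interval(4/87, 7/6), {-7/3, -5/94}))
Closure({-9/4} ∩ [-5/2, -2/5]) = {-9/4}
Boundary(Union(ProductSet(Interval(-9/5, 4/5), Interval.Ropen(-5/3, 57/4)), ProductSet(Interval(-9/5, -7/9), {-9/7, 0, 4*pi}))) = Union(ProductSet({-9/5, 4/5}, Interval(-5/3, 57/4)), ProductSet(Interval(-9/5, 4/5), {-5/3, 57/4}))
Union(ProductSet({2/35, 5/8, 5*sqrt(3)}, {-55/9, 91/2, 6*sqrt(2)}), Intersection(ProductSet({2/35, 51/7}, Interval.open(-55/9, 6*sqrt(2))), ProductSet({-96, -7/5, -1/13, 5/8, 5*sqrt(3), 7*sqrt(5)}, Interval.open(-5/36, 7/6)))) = ProductSet({2/35, 5/8, 5*sqrt(3)}, {-55/9, 91/2, 6*sqrt(2)})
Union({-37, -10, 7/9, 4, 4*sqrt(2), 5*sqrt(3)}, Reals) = Reals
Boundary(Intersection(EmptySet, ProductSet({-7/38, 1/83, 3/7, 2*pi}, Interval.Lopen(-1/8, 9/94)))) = EmptySet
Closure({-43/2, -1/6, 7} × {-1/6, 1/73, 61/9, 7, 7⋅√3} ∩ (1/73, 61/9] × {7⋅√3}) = ∅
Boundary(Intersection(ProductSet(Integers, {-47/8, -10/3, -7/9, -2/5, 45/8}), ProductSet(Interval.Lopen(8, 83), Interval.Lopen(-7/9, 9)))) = ProductSet(Range(9, 84, 1), {-2/5, 45/8})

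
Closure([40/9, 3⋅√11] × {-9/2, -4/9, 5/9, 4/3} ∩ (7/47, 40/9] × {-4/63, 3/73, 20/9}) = ∅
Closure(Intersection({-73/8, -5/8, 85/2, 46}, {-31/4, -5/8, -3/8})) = {-5/8}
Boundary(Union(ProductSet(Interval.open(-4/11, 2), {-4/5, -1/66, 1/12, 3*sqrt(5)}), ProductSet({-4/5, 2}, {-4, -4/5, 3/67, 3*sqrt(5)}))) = Union(ProductSet({-4/5, 2}, {-4, -4/5, 3/67, 3*sqrt(5)}), ProductSet(Interval(-4/11, 2), {-4/5, -1/66, 1/12, 3*sqrt(5)}))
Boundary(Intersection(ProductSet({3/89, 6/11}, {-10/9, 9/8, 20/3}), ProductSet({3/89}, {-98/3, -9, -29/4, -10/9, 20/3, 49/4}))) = ProductSet({3/89}, {-10/9, 20/3})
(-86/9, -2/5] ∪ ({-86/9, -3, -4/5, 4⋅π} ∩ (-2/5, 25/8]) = (-86/9, -2/5]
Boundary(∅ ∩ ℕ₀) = ∅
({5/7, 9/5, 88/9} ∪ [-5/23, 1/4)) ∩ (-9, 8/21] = [-5/23, 1/4)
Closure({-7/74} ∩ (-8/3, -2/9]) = ∅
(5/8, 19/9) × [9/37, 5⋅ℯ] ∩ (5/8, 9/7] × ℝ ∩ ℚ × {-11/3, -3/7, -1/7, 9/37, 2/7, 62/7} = (ℚ ∩ (5/8, 9/7]) × {9/37, 2/7, 62/7}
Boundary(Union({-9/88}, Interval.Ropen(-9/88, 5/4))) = {-9/88, 5/4}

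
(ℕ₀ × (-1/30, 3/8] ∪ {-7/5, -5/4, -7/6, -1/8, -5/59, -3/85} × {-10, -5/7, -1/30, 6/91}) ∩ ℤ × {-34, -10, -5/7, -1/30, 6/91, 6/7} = ℕ₀ × {6/91}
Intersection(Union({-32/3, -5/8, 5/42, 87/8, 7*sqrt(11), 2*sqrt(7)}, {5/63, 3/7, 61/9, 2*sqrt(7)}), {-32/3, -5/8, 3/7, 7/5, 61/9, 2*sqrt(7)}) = {-32/3, -5/8, 3/7, 61/9, 2*sqrt(7)}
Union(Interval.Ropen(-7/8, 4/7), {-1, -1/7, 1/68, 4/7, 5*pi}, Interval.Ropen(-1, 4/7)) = Union({5*pi}, Interval(-1, 4/7))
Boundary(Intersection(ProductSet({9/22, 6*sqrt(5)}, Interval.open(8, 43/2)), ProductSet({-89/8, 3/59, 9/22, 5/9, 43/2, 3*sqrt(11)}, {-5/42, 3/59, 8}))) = EmptySet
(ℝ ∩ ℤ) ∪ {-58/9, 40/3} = ℤ ∪ {-58/9, 40/3}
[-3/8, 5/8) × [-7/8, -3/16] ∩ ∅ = ∅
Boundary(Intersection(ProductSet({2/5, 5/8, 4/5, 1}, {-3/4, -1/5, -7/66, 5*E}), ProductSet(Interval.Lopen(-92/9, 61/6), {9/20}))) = EmptySet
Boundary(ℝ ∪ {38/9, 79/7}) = ∅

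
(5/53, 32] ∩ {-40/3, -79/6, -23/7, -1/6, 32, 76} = {32}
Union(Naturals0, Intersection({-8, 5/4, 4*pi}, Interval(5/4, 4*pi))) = Union({5/4, 4*pi}, Naturals0)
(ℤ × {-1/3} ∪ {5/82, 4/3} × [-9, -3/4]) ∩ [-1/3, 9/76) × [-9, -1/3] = ({0} × {-1/3}) ∪ ({5/82} × [-9, -3/4])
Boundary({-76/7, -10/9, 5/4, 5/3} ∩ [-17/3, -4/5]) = {-10/9}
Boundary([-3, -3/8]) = {-3, -3/8}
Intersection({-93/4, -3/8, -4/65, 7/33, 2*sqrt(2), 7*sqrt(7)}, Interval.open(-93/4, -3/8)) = EmptySet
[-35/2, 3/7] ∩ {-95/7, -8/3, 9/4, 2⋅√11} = {-95/7, -8/3}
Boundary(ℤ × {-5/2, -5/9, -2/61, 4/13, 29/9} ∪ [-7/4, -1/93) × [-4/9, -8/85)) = (ℤ × {-5/2, -5/9, -2/61, 4/13, 29/9}) ∪ ({-7/4, -1/93} × [-4/9, -8/85]) ∪ ([-7/4, -1/93] × {-4/9, -8/85})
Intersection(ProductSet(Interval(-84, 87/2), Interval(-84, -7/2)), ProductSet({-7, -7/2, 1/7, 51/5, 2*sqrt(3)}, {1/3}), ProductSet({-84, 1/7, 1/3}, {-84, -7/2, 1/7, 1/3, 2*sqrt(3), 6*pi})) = EmptySet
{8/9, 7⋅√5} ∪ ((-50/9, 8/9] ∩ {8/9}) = {8/9, 7⋅√5}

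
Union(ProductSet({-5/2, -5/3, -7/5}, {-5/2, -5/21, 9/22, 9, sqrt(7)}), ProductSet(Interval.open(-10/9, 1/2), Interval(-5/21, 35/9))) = Union(ProductSet({-5/2, -5/3, -7/5}, {-5/2, -5/21, 9/22, 9, sqrt(7)}), ProductSet(Interval.open(-10/9, 1/2), Interval(-5/21, 35/9)))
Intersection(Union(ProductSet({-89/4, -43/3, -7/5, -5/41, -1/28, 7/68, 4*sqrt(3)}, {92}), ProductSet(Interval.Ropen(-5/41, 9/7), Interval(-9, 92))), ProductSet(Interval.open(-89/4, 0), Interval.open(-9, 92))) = ProductSet(Interval.Ropen(-5/41, 0), Interval.open(-9, 92))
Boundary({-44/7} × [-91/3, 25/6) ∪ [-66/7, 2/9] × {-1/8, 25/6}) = ({-44/7} × [-91/3, 25/6]) ∪ ([-66/7, 2/9] × {-1/8, 25/6})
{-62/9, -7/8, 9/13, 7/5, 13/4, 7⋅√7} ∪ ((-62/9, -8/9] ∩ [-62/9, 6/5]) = [-62/9, -8/9] ∪ {-7/8, 9/13, 7/5, 13/4, 7⋅√7}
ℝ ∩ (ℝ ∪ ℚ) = ℝ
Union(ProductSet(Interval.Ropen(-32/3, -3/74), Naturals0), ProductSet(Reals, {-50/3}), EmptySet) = Union(ProductSet(Interval.Ropen(-32/3, -3/74), Naturals0), ProductSet(Reals, {-50/3}))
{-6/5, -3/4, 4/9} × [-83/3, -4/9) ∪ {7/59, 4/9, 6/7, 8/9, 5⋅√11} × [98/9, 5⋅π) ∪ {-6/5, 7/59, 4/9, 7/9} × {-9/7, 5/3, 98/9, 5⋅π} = ({-6/5, -3/4, 4/9} × [-83/3, -4/9)) ∪ ({-6/5, 7/59, 4/9, 7/9} × {-9/7, 5/3, 98/9, 5⋅π}) ∪ ({7/59, 4/9, 6/7, 8/9, 5⋅√11} × [98/9, 5⋅π))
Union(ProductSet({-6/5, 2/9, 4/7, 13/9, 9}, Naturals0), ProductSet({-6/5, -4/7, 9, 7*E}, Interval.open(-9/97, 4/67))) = Union(ProductSet({-6/5, -4/7, 9, 7*E}, Interval.open(-9/97, 4/67)), ProductSet({-6/5, 2/9, 4/7, 13/9, 9}, Naturals0))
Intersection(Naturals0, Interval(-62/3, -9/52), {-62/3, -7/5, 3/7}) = EmptySet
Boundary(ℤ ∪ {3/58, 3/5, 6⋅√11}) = ℤ ∪ {3/58, 3/5, 6⋅√11}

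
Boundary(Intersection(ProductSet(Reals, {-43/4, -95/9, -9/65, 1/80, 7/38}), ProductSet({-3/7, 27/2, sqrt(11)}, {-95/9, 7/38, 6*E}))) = ProductSet({-3/7, 27/2, sqrt(11)}, {-95/9, 7/38})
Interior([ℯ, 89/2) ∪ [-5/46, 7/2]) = (-5/46, 89/2)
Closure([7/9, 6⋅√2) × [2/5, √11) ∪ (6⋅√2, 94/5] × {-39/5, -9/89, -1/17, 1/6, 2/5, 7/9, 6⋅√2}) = ({7/9, 6⋅√2} × [2/5, √11]) ∪ ([7/9, 6⋅√2] × {2/5, √11}) ∪ ([7/9, 6⋅√2) × [2/5, √11)) ∪ ([6⋅√2, 94/5] × {-39/5, -9/89, -1/17, 1/6, 2/5, 7/9, 6⋅√2})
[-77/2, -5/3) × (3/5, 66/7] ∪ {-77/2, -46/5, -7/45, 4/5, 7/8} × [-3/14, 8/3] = ([-77/2, -5/3) × (3/5, 66/7]) ∪ ({-77/2, -46/5, -7/45, 4/5, 7/8} × [-3/14, 8/3])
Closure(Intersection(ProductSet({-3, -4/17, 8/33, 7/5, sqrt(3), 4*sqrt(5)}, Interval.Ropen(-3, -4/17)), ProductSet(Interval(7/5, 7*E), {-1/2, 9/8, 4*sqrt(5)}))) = ProductSet({7/5, sqrt(3), 4*sqrt(5)}, {-1/2})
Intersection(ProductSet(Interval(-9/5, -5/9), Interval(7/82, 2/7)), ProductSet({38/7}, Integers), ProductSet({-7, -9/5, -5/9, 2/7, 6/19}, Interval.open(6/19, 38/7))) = EmptySet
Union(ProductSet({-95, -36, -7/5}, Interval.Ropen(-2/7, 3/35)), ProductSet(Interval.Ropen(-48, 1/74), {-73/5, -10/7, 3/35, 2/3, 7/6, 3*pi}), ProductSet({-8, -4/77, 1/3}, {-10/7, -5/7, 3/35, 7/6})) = Union(ProductSet({-95, -36, -7/5}, Interval.Ropen(-2/7, 3/35)), ProductSet({-8, -4/77, 1/3}, {-10/7, -5/7, 3/35, 7/6}), ProductSet(Interval.Ropen(-48, 1/74), {-73/5, -10/7, 3/35, 2/3, 7/6, 3*pi}))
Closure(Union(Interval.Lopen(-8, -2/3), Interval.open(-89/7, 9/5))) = Interval(-89/7, 9/5)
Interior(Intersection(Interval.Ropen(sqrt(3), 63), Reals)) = Interval.open(sqrt(3), 63)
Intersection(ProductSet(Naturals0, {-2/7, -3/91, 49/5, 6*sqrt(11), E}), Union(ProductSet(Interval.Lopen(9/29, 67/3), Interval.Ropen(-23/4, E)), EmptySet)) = ProductSet(Range(1, 23, 1), {-2/7, -3/91})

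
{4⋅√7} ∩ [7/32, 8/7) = ∅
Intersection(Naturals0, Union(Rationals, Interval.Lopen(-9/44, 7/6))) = Union(Naturals0, Range(0, 2, 1))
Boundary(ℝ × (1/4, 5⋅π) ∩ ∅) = ∅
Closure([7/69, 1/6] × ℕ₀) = [7/69, 1/6] × ℕ₀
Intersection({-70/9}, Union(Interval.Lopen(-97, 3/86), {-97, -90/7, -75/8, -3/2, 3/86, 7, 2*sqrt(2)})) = {-70/9}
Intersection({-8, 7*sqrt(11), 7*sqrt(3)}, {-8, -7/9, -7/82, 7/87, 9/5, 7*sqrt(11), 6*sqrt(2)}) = {-8, 7*sqrt(11)}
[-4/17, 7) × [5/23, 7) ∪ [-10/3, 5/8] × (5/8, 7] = ([-10/3, 5/8] × (5/8, 7]) ∪ ([-4/17, 7) × [5/23, 7))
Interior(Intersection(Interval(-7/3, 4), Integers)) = EmptySet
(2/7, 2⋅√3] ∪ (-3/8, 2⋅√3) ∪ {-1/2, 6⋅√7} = {-1/2, 6⋅√7} ∪ (-3/8, 2⋅√3]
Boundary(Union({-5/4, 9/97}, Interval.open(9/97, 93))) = {-5/4, 9/97, 93}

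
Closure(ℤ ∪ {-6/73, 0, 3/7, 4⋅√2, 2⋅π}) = ℤ ∪ {-6/73, 3/7, 4⋅√2, 2⋅π}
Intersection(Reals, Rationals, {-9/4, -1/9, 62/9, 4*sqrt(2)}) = {-9/4, -1/9, 62/9}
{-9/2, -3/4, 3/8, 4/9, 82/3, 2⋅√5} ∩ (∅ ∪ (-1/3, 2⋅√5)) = {3/8, 4/9}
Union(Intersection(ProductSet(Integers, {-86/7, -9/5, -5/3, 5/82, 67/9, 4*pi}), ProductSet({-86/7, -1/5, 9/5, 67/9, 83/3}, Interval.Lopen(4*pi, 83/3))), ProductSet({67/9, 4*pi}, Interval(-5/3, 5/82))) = ProductSet({67/9, 4*pi}, Interval(-5/3, 5/82))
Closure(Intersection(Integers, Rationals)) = Integers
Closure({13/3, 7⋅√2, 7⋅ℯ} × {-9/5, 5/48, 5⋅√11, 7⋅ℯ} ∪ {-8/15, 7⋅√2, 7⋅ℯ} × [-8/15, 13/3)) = ({-8/15, 7⋅√2, 7⋅ℯ} × [-8/15, 13/3]) ∪ ({13/3, 7⋅√2, 7⋅ℯ} × {-9/5, 5/48, 5⋅√11, 7⋅ℯ})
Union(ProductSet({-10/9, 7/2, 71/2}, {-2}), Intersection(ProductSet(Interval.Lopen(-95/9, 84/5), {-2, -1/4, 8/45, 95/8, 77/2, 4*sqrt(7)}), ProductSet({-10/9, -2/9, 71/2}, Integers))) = ProductSet({-10/9, -2/9, 7/2, 71/2}, {-2})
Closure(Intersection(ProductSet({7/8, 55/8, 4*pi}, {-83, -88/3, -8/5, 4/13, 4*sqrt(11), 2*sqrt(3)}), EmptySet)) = EmptySet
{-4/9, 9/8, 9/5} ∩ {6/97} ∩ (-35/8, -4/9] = ∅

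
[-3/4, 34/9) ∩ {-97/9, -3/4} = {-3/4}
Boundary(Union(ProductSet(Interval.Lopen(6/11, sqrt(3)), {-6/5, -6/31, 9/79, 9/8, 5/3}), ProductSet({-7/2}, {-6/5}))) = Union(ProductSet({-7/2}, {-6/5}), ProductSet(Interval(6/11, sqrt(3)), {-6/5, -6/31, 9/79, 9/8, 5/3}))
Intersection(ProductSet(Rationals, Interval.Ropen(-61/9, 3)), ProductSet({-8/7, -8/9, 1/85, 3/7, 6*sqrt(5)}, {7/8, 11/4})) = ProductSet({-8/7, -8/9, 1/85, 3/7}, {7/8, 11/4})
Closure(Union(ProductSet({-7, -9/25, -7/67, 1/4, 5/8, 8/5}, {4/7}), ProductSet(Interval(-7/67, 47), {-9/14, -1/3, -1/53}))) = Union(ProductSet({-7, -9/25, -7/67, 1/4, 5/8, 8/5}, {4/7}), ProductSet(Interval(-7/67, 47), {-9/14, -1/3, -1/53}))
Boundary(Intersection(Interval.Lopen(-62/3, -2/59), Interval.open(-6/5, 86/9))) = {-6/5, -2/59}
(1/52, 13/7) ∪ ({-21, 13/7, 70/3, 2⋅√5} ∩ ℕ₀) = (1/52, 13/7)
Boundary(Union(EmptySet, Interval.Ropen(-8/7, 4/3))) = {-8/7, 4/3}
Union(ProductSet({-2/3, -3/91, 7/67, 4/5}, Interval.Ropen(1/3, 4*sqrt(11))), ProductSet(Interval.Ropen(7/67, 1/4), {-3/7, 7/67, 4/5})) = Union(ProductSet({-2/3, -3/91, 7/67, 4/5}, Interval.Ropen(1/3, 4*sqrt(11))), ProductSet(Interval.Ropen(7/67, 1/4), {-3/7, 7/67, 4/5}))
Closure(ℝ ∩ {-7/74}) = {-7/74}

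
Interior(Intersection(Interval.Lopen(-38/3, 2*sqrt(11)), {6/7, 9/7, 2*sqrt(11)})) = EmptySet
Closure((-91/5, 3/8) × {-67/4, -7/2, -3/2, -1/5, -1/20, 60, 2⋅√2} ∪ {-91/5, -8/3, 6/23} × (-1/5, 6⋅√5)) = ({-91/5, -8/3, 6/23} × [-1/5, 6⋅√5]) ∪ ([-91/5, 3/8] × {-67/4, -7/2, -3/2, -1/5, -1/20, 60, 2⋅√2})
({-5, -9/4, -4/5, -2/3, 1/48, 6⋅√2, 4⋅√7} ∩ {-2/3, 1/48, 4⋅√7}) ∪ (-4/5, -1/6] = (-4/5, -1/6] ∪ {1/48, 4⋅√7}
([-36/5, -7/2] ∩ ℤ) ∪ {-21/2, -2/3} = {-21/2, -2/3} ∪ {-7, -6, -5, -4}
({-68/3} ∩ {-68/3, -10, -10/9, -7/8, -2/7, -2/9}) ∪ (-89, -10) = (-89, -10)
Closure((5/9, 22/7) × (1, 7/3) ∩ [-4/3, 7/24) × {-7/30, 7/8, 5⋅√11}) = ∅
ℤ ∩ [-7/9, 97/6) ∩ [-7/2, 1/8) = {0}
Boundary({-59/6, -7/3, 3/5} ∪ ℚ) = ℝ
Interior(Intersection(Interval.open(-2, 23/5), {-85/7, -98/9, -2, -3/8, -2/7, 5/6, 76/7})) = EmptySet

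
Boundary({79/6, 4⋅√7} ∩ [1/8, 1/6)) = ∅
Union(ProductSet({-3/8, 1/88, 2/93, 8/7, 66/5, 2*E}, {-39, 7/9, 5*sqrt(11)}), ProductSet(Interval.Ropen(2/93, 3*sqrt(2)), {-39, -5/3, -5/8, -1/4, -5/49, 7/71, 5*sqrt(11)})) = Union(ProductSet({-3/8, 1/88, 2/93, 8/7, 66/5, 2*E}, {-39, 7/9, 5*sqrt(11)}), ProductSet(Interval.Ropen(2/93, 3*sqrt(2)), {-39, -5/3, -5/8, -1/4, -5/49, 7/71, 5*sqrt(11)}))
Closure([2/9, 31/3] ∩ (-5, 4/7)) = [2/9, 4/7]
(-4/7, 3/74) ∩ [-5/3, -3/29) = (-4/7, -3/29)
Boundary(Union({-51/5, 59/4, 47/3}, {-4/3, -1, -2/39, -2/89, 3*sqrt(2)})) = {-51/5, -4/3, -1, -2/39, -2/89, 59/4, 47/3, 3*sqrt(2)}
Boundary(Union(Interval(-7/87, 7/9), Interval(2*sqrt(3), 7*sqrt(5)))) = {-7/87, 7/9, 2*sqrt(3), 7*sqrt(5)}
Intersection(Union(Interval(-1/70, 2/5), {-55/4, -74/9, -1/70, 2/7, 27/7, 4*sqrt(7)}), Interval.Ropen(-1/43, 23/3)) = Union({27/7}, Interval(-1/70, 2/5))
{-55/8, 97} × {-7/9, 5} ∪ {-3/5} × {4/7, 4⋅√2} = ({-55/8, 97} × {-7/9, 5}) ∪ ({-3/5} × {4/7, 4⋅√2})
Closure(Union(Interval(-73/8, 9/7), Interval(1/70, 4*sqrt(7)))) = Interval(-73/8, 4*sqrt(7))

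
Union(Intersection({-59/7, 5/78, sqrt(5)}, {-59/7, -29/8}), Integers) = Union({-59/7}, Integers)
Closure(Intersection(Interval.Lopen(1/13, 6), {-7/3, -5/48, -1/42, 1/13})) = EmptySet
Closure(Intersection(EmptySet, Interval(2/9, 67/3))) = EmptySet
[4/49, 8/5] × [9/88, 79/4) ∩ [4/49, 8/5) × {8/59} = [4/49, 8/5) × {8/59}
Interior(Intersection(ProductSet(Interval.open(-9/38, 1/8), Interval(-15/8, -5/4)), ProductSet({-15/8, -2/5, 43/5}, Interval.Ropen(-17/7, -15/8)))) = EmptySet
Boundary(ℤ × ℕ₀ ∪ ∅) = ℤ × ℕ₀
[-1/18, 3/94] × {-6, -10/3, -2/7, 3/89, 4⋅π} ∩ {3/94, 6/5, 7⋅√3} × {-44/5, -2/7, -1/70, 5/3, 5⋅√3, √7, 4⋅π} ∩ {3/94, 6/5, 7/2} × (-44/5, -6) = ∅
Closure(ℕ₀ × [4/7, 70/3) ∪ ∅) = ℕ₀ × [4/7, 70/3]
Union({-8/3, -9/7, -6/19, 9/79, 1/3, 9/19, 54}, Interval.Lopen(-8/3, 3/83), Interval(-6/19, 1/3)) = Union({9/19, 54}, Interval(-8/3, 1/3))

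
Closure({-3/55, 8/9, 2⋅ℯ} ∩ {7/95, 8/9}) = {8/9}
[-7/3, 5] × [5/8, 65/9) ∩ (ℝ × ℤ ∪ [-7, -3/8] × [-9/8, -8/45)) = [-7/3, 5] × {1, 2, …, 7}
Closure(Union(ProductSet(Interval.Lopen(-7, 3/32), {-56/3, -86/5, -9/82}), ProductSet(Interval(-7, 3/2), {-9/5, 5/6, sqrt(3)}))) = Union(ProductSet(Interval(-7, 3/32), {-56/3, -86/5, -9/82}), ProductSet(Interval(-7, 3/2), {-9/5, 5/6, sqrt(3)}))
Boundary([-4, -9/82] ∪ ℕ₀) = {-4, -9/82} ∪ (ℕ₀ \ (-4, -9/82))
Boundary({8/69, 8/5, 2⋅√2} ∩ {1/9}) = ∅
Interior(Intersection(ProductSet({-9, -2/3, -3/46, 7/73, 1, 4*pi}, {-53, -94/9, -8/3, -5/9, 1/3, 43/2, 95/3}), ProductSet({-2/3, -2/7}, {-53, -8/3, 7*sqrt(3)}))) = EmptySet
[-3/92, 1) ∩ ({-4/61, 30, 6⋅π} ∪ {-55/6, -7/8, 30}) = ∅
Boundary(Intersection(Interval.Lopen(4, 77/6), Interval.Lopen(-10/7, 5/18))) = EmptySet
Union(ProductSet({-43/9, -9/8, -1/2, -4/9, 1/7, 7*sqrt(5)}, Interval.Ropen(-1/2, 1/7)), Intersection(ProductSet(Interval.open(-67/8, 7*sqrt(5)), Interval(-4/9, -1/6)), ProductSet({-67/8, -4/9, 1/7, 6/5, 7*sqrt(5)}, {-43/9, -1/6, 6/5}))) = Union(ProductSet({-4/9, 1/7, 6/5}, {-1/6}), ProductSet({-43/9, -9/8, -1/2, -4/9, 1/7, 7*sqrt(5)}, Interval.Ropen(-1/2, 1/7)))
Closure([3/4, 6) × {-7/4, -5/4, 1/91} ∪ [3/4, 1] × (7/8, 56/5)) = ([3/4, 6] × {-7/4, -5/4, 1/91}) ∪ ([3/4, 1] × [7/8, 56/5])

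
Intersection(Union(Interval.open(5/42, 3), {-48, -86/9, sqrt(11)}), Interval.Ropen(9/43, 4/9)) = Interval.Ropen(9/43, 4/9)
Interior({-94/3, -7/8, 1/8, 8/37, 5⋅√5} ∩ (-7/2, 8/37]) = ∅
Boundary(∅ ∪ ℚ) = ℝ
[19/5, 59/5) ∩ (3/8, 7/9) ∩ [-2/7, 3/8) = ∅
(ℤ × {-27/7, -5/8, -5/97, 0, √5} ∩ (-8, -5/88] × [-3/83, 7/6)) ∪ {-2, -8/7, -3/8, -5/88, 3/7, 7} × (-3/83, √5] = ({-7, -6, …, -1} × {0}) ∪ ({-2, -8/7, -3/8, -5/88, 3/7, 7} × (-3/83, √5])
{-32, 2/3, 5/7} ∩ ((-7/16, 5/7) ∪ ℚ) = {-32, 2/3, 5/7}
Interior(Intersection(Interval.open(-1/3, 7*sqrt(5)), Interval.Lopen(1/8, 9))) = Interval.open(1/8, 9)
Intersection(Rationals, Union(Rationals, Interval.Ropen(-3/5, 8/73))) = Union(Intersection(Interval(-3/5, 8/73), Rationals), Rationals)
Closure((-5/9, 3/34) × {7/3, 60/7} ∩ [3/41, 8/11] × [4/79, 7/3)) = ∅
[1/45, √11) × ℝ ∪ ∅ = [1/45, √11) × ℝ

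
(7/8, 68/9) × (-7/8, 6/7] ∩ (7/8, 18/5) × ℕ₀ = (7/8, 18/5) × {0}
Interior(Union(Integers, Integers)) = EmptySet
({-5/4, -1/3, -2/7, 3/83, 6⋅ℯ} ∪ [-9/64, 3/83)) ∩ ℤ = {0}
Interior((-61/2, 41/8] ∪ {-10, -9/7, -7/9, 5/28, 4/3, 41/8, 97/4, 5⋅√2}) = (-61/2, 41/8)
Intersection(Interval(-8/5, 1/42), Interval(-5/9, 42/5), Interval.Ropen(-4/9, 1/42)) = Interval.Ropen(-4/9, 1/42)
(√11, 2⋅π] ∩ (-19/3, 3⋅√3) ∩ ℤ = {4, 5}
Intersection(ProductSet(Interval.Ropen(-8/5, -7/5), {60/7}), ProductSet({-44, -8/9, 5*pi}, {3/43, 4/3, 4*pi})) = EmptySet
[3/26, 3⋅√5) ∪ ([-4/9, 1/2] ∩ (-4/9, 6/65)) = (-4/9, 6/65) ∪ [3/26, 3⋅√5)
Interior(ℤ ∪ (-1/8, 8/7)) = ({0, 1} \ ℤ \ (-1/8, 8/7)) ∪ (ℤ \ ({-1/8, 8/7} ∪ (ℤ \ (-1/8, 8/7)))) ∪ ((-1/8, 8/7) \ ℤ \ (-1/8, 8/7)) ∪ ({0, 1} \ ({-1/8, 8/7} ∪ (ℤ \ (-1/8, 8/7))))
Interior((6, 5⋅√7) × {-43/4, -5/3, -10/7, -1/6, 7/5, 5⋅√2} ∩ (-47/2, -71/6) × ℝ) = ∅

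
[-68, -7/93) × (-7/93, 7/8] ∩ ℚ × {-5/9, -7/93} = ∅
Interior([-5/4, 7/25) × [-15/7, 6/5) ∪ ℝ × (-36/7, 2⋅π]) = ℝ × (-36/7, 2⋅π)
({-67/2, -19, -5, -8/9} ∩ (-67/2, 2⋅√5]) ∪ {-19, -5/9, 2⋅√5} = {-19, -5, -8/9, -5/9, 2⋅√5}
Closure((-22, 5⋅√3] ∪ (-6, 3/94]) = [-22, 5⋅√3]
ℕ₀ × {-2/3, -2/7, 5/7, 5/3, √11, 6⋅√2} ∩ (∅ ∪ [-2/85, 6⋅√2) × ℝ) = {0, 1, …, 8} × {-2/3, -2/7, 5/7, 5/3, √11, 6⋅√2}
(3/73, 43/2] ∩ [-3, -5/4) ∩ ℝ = ∅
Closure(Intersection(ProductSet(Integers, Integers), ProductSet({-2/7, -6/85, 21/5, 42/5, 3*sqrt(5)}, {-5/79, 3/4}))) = EmptySet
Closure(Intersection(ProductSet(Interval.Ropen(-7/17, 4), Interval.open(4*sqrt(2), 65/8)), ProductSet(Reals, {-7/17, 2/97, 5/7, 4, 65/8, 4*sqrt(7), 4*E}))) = EmptySet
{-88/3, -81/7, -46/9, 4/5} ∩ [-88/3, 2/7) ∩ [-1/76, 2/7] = ∅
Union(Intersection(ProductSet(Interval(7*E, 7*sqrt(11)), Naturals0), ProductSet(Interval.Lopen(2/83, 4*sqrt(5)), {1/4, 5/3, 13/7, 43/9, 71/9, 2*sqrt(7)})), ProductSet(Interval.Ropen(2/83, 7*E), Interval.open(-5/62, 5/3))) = ProductSet(Interval.Ropen(2/83, 7*E), Interval.open(-5/62, 5/3))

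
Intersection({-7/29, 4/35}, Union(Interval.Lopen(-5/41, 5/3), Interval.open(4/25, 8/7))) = {4/35}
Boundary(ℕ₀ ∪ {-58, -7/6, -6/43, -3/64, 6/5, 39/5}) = {-58, -7/6, -6/43, -3/64, 6/5, 39/5} ∪ ℕ₀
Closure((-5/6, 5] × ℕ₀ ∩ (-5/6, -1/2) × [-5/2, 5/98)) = [-5/6, -1/2] × {0}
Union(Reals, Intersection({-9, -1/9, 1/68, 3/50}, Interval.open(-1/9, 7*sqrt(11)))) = Reals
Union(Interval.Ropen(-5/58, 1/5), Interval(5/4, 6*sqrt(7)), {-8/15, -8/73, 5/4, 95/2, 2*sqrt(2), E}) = Union({-8/15, -8/73, 95/2}, Interval.Ropen(-5/58, 1/5), Interval(5/4, 6*sqrt(7)))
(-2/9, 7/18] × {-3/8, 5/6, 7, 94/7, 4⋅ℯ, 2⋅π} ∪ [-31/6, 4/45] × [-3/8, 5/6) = ([-31/6, 4/45] × [-3/8, 5/6)) ∪ ((-2/9, 7/18] × {-3/8, 5/6, 7, 94/7, 4⋅ℯ, 2⋅π})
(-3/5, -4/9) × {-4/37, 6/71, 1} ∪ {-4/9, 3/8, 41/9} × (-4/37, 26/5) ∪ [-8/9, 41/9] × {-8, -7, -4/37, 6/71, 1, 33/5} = ({-4/9, 3/8, 41/9} × (-4/37, 26/5)) ∪ ([-8/9, 41/9] × {-8, -7, -4/37, 6/71, 1, 33/5})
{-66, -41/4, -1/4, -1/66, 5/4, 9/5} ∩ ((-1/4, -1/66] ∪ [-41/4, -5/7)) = {-41/4, -1/66}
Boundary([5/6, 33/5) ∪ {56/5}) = {5/6, 33/5, 56/5}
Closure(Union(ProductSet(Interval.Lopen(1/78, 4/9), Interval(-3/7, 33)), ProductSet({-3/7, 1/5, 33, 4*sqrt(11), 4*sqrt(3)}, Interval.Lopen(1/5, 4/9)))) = Union(ProductSet({-3/7, 33, 4*sqrt(11), 4*sqrt(3)}, Interval(1/5, 4/9)), ProductSet({-3/7, 1/5, 33, 4*sqrt(11), 4*sqrt(3)}, Interval.Lopen(1/5, 4/9)), ProductSet(Interval(1/78, 4/9), Interval(-3/7, 33)))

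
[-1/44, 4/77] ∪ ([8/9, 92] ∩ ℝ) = [-1/44, 4/77] ∪ [8/9, 92]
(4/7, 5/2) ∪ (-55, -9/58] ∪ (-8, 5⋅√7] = (-55, 5⋅√7]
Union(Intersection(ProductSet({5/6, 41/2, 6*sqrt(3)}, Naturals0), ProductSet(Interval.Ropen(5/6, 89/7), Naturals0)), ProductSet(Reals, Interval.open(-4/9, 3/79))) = Union(ProductSet({5/6, 6*sqrt(3)}, Naturals0), ProductSet(Reals, Interval.open(-4/9, 3/79)))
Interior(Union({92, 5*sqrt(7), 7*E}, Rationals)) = EmptySet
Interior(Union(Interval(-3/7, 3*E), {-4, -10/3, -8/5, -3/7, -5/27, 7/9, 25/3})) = Interval.open(-3/7, 3*E)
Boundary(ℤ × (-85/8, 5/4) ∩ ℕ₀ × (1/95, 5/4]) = ℕ₀ × [1/95, 5/4]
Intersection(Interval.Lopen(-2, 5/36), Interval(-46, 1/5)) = Interval.Lopen(-2, 5/36)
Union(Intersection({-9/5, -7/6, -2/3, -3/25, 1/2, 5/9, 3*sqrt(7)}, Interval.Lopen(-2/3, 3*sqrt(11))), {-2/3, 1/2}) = {-2/3, -3/25, 1/2, 5/9, 3*sqrt(7)}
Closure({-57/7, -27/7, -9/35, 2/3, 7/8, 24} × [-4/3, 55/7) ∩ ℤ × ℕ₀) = {24} × {0, 1, …, 7}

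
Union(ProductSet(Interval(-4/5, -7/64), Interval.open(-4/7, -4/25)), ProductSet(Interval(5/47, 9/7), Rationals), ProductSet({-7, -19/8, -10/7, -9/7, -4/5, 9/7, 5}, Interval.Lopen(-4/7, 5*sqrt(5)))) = Union(ProductSet({-7, -19/8, -10/7, -9/7, -4/5, 9/7, 5}, Interval.Lopen(-4/7, 5*sqrt(5))), ProductSet(Interval(-4/5, -7/64), Interval.open(-4/7, -4/25)), ProductSet(Interval(5/47, 9/7), Rationals))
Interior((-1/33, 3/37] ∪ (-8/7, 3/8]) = (-8/7, 3/8)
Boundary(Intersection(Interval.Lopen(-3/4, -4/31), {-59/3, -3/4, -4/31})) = {-4/31}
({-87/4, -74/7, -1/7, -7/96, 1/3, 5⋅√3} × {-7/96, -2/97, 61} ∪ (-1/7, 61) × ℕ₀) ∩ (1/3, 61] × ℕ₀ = (1/3, 61) × ℕ₀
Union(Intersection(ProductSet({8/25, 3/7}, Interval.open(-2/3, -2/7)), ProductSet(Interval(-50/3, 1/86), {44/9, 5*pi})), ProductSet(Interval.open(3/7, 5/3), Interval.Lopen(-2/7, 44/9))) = ProductSet(Interval.open(3/7, 5/3), Interval.Lopen(-2/7, 44/9))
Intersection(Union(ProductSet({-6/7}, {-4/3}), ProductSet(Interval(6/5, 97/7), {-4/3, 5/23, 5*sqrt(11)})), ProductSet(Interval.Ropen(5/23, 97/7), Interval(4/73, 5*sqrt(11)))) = ProductSet(Interval.Ropen(6/5, 97/7), {5/23, 5*sqrt(11)})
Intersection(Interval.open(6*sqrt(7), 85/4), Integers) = Range(16, 22, 1)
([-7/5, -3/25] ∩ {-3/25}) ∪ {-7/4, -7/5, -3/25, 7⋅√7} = {-7/4, -7/5, -3/25, 7⋅√7}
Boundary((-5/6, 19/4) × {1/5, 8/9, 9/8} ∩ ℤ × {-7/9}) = ∅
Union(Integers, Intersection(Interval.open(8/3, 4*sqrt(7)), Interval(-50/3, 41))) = Union(Integers, Interval.open(8/3, 4*sqrt(7)))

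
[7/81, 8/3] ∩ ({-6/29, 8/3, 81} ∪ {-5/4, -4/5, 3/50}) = {8/3}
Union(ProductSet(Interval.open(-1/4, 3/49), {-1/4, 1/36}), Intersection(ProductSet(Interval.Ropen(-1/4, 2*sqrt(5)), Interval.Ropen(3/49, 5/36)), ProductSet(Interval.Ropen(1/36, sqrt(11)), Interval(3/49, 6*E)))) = Union(ProductSet(Interval.open(-1/4, 3/49), {-1/4, 1/36}), ProductSet(Interval.Ropen(1/36, sqrt(11)), Interval.Ropen(3/49, 5/36)))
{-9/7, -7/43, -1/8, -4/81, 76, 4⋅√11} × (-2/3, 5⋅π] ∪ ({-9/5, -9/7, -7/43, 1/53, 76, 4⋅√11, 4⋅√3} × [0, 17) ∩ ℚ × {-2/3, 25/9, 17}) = ({-9/5, -9/7, -7/43, 1/53, 76} × {25/9}) ∪ ({-9/7, -7/43, -1/8, -4/81, 76, 4⋅√11} × (-2/3, 5⋅π])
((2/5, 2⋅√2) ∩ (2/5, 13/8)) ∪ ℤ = ℤ ∪ (2/5, 13/8)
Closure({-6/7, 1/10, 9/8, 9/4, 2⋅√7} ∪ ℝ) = ℝ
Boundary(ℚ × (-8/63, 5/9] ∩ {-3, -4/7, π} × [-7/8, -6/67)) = {-3, -4/7} × [-8/63, -6/67]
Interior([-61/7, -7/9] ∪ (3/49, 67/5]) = (-61/7, -7/9) ∪ (3/49, 67/5)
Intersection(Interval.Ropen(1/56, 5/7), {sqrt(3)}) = EmptySet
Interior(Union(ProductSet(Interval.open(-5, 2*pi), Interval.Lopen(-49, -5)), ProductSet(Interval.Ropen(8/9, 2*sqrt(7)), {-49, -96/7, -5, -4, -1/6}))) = ProductSet(Interval.open(-5, 2*pi), Interval.open(-49, -5))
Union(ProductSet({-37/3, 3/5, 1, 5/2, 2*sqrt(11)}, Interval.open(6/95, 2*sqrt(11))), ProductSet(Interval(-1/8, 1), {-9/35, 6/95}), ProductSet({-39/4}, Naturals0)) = Union(ProductSet({-39/4}, Naturals0), ProductSet({-37/3, 3/5, 1, 5/2, 2*sqrt(11)}, Interval.open(6/95, 2*sqrt(11))), ProductSet(Interval(-1/8, 1), {-9/35, 6/95}))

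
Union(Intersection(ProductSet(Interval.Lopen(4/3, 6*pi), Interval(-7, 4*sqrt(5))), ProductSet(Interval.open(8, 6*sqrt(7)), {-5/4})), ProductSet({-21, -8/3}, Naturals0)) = Union(ProductSet({-21, -8/3}, Naturals0), ProductSet(Interval.open(8, 6*sqrt(7)), {-5/4}))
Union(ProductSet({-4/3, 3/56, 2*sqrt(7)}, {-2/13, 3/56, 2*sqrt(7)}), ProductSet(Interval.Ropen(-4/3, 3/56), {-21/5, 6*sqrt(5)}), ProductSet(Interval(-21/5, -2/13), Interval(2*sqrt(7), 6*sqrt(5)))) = Union(ProductSet({-4/3, 3/56, 2*sqrt(7)}, {-2/13, 3/56, 2*sqrt(7)}), ProductSet(Interval(-21/5, -2/13), Interval(2*sqrt(7), 6*sqrt(5))), ProductSet(Interval.Ropen(-4/3, 3/56), {-21/5, 6*sqrt(5)}))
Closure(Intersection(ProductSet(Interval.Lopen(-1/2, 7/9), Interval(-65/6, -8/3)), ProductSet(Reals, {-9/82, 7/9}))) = EmptySet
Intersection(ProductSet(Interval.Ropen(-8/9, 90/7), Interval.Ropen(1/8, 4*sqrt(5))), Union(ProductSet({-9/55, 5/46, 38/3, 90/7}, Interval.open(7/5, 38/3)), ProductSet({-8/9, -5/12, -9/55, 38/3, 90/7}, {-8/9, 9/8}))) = Union(ProductSet({-9/55, 5/46, 38/3}, Interval.open(7/5, 4*sqrt(5))), ProductSet({-8/9, -5/12, -9/55, 38/3}, {9/8}))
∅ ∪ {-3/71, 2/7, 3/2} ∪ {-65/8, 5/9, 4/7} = {-65/8, -3/71, 2/7, 5/9, 4/7, 3/2}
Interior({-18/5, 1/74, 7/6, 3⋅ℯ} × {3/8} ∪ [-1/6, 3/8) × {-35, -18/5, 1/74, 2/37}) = ∅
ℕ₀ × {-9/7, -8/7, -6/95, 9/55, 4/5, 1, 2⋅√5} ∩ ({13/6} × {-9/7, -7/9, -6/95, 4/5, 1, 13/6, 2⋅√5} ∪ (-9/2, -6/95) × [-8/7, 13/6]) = ∅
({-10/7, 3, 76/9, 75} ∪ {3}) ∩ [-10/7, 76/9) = {-10/7, 3}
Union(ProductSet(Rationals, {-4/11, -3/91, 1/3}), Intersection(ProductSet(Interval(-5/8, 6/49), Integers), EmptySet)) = ProductSet(Rationals, {-4/11, -3/91, 1/3})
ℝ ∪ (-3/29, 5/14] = (-∞, ∞)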